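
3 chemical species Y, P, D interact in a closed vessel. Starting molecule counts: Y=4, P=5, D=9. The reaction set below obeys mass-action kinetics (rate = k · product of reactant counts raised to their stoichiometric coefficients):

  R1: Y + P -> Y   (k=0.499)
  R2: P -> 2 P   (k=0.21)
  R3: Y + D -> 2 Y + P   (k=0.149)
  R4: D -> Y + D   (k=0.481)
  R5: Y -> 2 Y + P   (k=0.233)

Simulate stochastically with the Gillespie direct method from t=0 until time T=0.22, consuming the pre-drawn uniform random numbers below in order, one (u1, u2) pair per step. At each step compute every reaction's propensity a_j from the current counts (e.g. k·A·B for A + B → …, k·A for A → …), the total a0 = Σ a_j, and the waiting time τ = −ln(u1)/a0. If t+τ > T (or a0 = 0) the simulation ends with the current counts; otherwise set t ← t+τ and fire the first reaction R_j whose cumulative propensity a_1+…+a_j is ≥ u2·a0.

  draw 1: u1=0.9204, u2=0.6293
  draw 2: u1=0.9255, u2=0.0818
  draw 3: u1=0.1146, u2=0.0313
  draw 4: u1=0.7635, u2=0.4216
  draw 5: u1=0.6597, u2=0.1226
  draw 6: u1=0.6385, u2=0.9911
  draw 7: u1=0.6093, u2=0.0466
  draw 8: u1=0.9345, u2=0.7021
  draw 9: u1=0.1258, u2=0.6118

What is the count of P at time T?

t=0.000: Y=4 P=5 D=9
Draw 1: a1=9.980, a2=1.050, a3=5.364, a4=4.329, a5=0.932, a0=21.655; τ=−ln(0.9204)/21.655=0.004 → t=0.004; u2·a0=0.6293·21.655=13.627; a1+a2=11.030 < 13.627 ≤ a1+…+a3=16.394 → R3 fires; Y=5 P=6 D=8
Draw 2: a1=14.970, a2=1.260, a3=5.960, a4=3.848, a5=1.165, a0=27.203; τ=−ln(0.9255)/27.203=0.003 → t=0.007; u2·a0=0.0818·27.203=2.225 ≤ a1=14.970 → R1 fires; Y=5 P=5 D=8
Draw 3: a1=12.475, a2=1.050, a3=5.960, a4=3.848, a5=1.165, a0=24.498; τ=−ln(0.1146)/24.498=0.088 → t=0.095; u2·a0=0.0313·24.498=0.767 ≤ a1=12.475 → R1 fires; Y=5 P=4 D=8
Draw 4: a1=9.980, a2=0.840, a3=5.960, a4=3.848, a5=1.165, a0=21.793; τ=−ln(0.7635)/21.793=0.012 → t=0.107; u2·a0=0.4216·21.793=9.188 ≤ a1=9.980 → R1 fires; Y=5 P=3 D=8
Draw 5: a1=7.485, a2=0.630, a3=5.960, a4=3.848, a5=1.165, a0=19.088; τ=−ln(0.6597)/19.088=0.022 → t=0.129; u2·a0=0.1226·19.088=2.340 ≤ a1=7.485 → R1 fires; Y=5 P=2 D=8
Draw 6: a1=4.990, a2=0.420, a3=5.960, a4=3.848, a5=1.165, a0=16.383; τ=−ln(0.6385)/16.383=0.027 → t=0.157; u2·a0=0.9911·16.383=16.237; a1+…+a4=15.218 < 16.237 ≤ a1+…+a5=16.383 → R5 fires; Y=6 P=3 D=8
Draw 7: a1=8.982, a2=0.630, a3=7.152, a4=3.848, a5=1.398, a0=22.010; τ=−ln(0.6093)/22.010=0.023 → t=0.179; u2·a0=0.0466·22.010=1.026 ≤ a1=8.982 → R1 fires; Y=6 P=2 D=8
Draw 8: a1=5.988, a2=0.420, a3=7.152, a4=3.848, a5=1.398, a0=18.806; τ=−ln(0.9345)/18.806=0.004 → t=0.183; u2·a0=0.7021·18.806=13.204; a1+a2=6.408 < 13.204 ≤ a1+…+a3=13.560 → R3 fires; Y=7 P=3 D=7
Draw 9: a1=10.479, a2=0.630, a3=7.301, a4=3.367, a5=1.631, a0=23.408; τ=−ln(0.1258)/23.408=0.089 → t=0.271 > T=0.22: stop.
Read off P at T=0.22: 3

P at T = 3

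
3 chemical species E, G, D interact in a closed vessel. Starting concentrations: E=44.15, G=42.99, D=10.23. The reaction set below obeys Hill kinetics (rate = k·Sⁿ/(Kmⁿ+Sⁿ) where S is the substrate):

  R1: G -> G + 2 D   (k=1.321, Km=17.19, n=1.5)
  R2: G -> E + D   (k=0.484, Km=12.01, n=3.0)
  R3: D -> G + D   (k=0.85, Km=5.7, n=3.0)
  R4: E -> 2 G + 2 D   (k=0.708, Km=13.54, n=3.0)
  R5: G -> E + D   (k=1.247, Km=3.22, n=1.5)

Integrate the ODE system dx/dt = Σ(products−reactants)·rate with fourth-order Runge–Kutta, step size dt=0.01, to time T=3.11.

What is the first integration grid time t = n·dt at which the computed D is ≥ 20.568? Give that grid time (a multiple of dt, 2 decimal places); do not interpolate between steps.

Threshold first reached at t = 2.00

RK4 with dt=0.01: 311 steps to T=3.11. Trajectory (selected grid times):
t=0.00: E=44.15 G=42.99 D=10.23
t=0.35: E=44.50 G=43.14 D=12.04
t=0.69: E=44.85 G=43.30 D=13.81
t=1.04: E=45.20 G=43.47 D=15.62
t=1.38: E=45.54 G=43.64 D=17.39
t=1.73: E=45.89 G=43.82 D=19.21
t=1.99: E=46.15 G=43.95 D=20.56
t=2.00: E=46.16 G=43.95 D=20.61
t=2.07: E=46.23 G=43.99 D=20.98
t=2.42: E=46.59 G=44.17 D=22.80
t=2.76: E=46.93 G=44.35 D=24.57
t=3.11: E=47.28 G=44.53 D=26.39
D(1.99)=20.559 < 20.568 but D(2.00)=20.611 ≥ 20.568, so the first grid time is t=2.00.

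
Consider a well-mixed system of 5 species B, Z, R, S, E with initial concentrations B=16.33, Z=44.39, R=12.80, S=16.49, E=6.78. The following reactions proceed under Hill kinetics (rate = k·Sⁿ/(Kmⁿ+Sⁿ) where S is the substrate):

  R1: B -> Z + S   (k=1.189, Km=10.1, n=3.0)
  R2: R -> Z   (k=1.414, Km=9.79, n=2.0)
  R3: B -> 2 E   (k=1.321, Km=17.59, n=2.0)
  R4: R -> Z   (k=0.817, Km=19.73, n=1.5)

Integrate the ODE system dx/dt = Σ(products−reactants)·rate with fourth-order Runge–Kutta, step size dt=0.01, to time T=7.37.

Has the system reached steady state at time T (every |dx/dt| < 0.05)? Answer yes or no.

Steady state at T: no

RK4 with dt=0.01: 737 steps to T=7.37. Trajectory (selected grid times):
t=0.00: B=16.33 Z=44.39 R=12.80 S=16.49 E=6.78
t=0.82: B=15.08 Z=46.09 R=11.87 S=17.26 E=7.74
t=1.64: B=13.91 Z=47.69 R=10.99 S=17.99 E=8.62
t=2.46: B=12.84 Z=49.19 R=10.18 S=18.67 E=9.41
t=3.28: B=11.85 Z=50.57 R=9.43 S=19.30 E=10.12
t=4.09: B=10.97 Z=51.83 R=8.74 S=19.87 E=10.76
t=4.91: B=10.16 Z=52.98 R=8.10 S=20.38 E=11.33
t=5.73: B=9.44 Z=54.03 R=7.52 S=20.85 E=11.84
t=6.55: B=8.80 Z=54.98 R=6.99 S=21.26 E=12.30
t=7.37: B=8.23 Z=55.83 R=6.50 S=21.63 E=12.71
Rates at T: R1=0.4172, R2=0.4327, R3=0.2371, R4=0.1299
dx/dt at T (Σ net stoichiometry × rate): B=-0.6543, Z=+0.9798, R=-0.5626, S=+0.4172, E=+0.4742
Largest |dx/dt| is |+0.9798| (Z) ≥ 0.05 → not steady.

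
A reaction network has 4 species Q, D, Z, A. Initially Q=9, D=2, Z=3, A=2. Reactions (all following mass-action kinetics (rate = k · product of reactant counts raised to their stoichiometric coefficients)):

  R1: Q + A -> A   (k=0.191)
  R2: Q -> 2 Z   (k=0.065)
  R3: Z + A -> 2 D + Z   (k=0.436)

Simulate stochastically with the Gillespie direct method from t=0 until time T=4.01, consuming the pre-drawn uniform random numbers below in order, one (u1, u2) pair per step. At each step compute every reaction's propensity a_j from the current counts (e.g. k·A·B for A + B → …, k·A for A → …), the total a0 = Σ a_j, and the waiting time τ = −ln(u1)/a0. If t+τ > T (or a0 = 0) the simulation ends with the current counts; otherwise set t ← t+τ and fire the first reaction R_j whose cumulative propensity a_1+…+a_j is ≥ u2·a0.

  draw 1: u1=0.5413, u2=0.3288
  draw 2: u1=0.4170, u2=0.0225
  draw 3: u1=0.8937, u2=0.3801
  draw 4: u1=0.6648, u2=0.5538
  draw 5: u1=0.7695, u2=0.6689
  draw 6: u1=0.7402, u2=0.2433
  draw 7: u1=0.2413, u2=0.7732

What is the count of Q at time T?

Q at T = 5

t=0.000: Q=9 D=2 Z=3 A=2
Draw 1: a1=3.438, a2=0.585, a3=2.616, a0=6.639; τ=−ln(0.5413)/6.639=0.092 → t=0.092; u2·a0=0.3288·6.639=2.183 ≤ a1=3.438 → R1 fires; Q=8 D=2 Z=3 A=2
Draw 2: a1=3.056, a2=0.520, a3=2.616, a0=6.192; τ=−ln(0.4170)/6.192=0.141 → t=0.234; u2·a0=0.0225·6.192=0.139 ≤ a1=3.056 → R1 fires; Q=7 D=2 Z=3 A=2
Draw 3: a1=2.674, a2=0.455, a3=2.616, a0=5.745; τ=−ln(0.8937)/5.745=0.020 → t=0.253; u2·a0=0.3801·5.745=2.184 ≤ a1=2.674 → R1 fires; Q=6 D=2 Z=3 A=2
Draw 4: a1=2.292, a2=0.390, a3=2.616, a0=5.298; τ=−ln(0.6648)/5.298=0.077 → t=0.330; u2·a0=0.5538·5.298=2.934; a1+a2=2.682 < 2.934 ≤ a1+…+a3=5.298 → R3 fires; Q=6 D=4 Z=3 A=1
Draw 5: a1=1.146, a2=0.390, a3=1.308, a0=2.844; τ=−ln(0.7695)/2.844=0.092 → t=0.422; u2·a0=0.6689·2.844=1.902; a1+a2=1.536 < 1.902 ≤ a1+…+a3=2.844 → R3 fires; Q=6 D=6 Z=3 A=0
Draw 6: a1=0.000, a2=0.390, a3=0.000, a0=0.390; τ=−ln(0.7402)/0.390=0.771 → t=1.194; u2·a0=0.2433·0.390=0.095; a1=0.000 < 0.095 ≤ a1+a2=0.390 → R2 fires; Q=5 D=6 Z=5 A=0
Draw 7: a1=0.000, a2=0.325, a3=0.000, a0=0.325; τ=−ln(0.2413)/0.325=4.375 → t=5.568 > T=4.01: stop.
Read off Q at T=4.01: 5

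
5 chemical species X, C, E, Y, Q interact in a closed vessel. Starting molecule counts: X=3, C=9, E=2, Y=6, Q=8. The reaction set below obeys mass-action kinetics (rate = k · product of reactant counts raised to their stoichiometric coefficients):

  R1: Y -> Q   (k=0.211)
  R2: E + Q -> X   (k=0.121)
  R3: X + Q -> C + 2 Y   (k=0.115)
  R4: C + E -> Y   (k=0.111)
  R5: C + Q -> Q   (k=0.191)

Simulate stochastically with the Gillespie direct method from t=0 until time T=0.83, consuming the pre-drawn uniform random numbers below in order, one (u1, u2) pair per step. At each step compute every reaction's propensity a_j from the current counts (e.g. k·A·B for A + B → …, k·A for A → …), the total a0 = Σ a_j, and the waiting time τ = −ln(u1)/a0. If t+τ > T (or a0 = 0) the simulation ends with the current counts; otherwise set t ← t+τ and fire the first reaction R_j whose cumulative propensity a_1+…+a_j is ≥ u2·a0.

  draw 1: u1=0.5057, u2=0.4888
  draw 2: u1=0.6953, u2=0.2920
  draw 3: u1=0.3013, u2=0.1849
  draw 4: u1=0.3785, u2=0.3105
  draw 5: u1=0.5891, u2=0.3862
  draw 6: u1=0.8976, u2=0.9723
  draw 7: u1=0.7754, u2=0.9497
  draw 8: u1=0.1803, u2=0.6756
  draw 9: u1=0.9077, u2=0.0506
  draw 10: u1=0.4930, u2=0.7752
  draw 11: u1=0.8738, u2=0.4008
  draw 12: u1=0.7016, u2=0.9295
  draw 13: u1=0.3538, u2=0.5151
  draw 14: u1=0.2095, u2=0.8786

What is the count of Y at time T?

Y at T = 13

t=0.000: X=3 C=9 E=2 Y=6 Q=8
Draw 1: a1=1.266, a2=1.936, a3=2.760, a4=1.998, a5=13.752, a0=21.712; τ=−ln(0.5057)/21.712=0.031 → t=0.031; u2·a0=0.4888·21.712=10.613; a1+…+a4=7.960 < 10.613 ≤ a1+…+a5=21.712 → R5 fires; X=3 C=8 E=2 Y=6 Q=8
Draw 2: a1=1.266, a2=1.936, a3=2.760, a4=1.776, a5=12.224, a0=19.962; τ=−ln(0.6953)/19.962=0.018 → t=0.050; u2·a0=0.2920·19.962=5.829; a1+a2=3.202 < 5.829 ≤ a1+…+a3=5.962 → R3 fires; X=2 C=9 E=2 Y=8 Q=7
Draw 3: a1=1.688, a2=1.694, a3=1.610, a4=1.998, a5=12.033, a0=19.023; τ=−ln(0.3013)/19.023=0.063 → t=0.113; u2·a0=0.1849·19.023=3.517; a1+a2=3.382 < 3.517 ≤ a1+…+a3=4.992 → R3 fires; X=1 C=10 E=2 Y=10 Q=6
Draw 4: a1=2.110, a2=1.452, a3=0.690, a4=2.220, a5=11.460, a0=17.932; τ=−ln(0.3785)/17.932=0.054 → t=0.167; u2·a0=0.3105·17.932=5.568; a1+…+a3=4.252 < 5.568 ≤ a1+…+a4=6.472 → R4 fires; X=1 C=9 E=1 Y=11 Q=6
Draw 5: a1=2.321, a2=0.726, a3=0.690, a4=0.999, a5=10.314, a0=15.050; τ=−ln(0.5891)/15.050=0.035 → t=0.202; u2·a0=0.3862·15.050=5.812; a1+…+a4=4.736 < 5.812 ≤ a1+…+a5=15.050 → R5 fires; X=1 C=8 E=1 Y=11 Q=6
Draw 6: a1=2.321, a2=0.726, a3=0.690, a4=0.888, a5=9.168, a0=13.793; τ=−ln(0.8976)/13.793=0.008 → t=0.210; u2·a0=0.9723·13.793=13.411; a1+…+a4=4.625 < 13.411 ≤ a1+…+a5=13.793 → R5 fires; X=1 C=7 E=1 Y=11 Q=6
Draw 7: a1=2.321, a2=0.726, a3=0.690, a4=0.777, a5=8.022, a0=12.536; τ=−ln(0.7754)/12.536=0.020 → t=0.230; u2·a0=0.9497·12.536=11.905; a1+…+a4=4.514 < 11.905 ≤ a1+…+a5=12.536 → R5 fires; X=1 C=6 E=1 Y=11 Q=6
Draw 8: a1=2.321, a2=0.726, a3=0.690, a4=0.666, a5=6.876, a0=11.279; τ=−ln(0.1803)/11.279=0.152 → t=0.382; u2·a0=0.6756·11.279=7.620; a1+…+a4=4.403 < 7.620 ≤ a1+…+a5=11.279 → R5 fires; X=1 C=5 E=1 Y=11 Q=6
Draw 9: a1=2.321, a2=0.726, a3=0.690, a4=0.555, a5=5.730, a0=10.022; τ=−ln(0.9077)/10.022=0.010 → t=0.392; u2·a0=0.0506·10.022=0.507 ≤ a1=2.321 → R1 fires; X=1 C=5 E=1 Y=10 Q=7
Draw 10: a1=2.110, a2=0.847, a3=0.805, a4=0.555, a5=6.685, a0=11.002; τ=−ln(0.4930)/11.002=0.064 → t=0.456; u2·a0=0.7752·11.002=8.529; a1+…+a4=4.317 < 8.529 ≤ a1+…+a5=11.002 → R5 fires; X=1 C=4 E=1 Y=10 Q=7
Draw 11: a1=2.110, a2=0.847, a3=0.805, a4=0.444, a5=5.348, a0=9.554; τ=−ln(0.8738)/9.554=0.014 → t=0.470; u2·a0=0.4008·9.554=3.829; a1+…+a3=3.762 < 3.829 ≤ a1+…+a4=4.206 → R4 fires; X=1 C=3 E=0 Y=11 Q=7
Draw 12: a1=2.321, a2=0.000, a3=0.805, a4=0.000, a5=4.011, a0=7.137; τ=−ln(0.7016)/7.137=0.050 → t=0.520; u2·a0=0.9295·7.137=6.634; a1+…+a4=3.126 < 6.634 ≤ a1+…+a5=7.137 → R5 fires; X=1 C=2 E=0 Y=11 Q=7
Draw 13: a1=2.321, a2=0.000, a3=0.805, a4=0.000, a5=2.674, a0=5.800; τ=−ln(0.3538)/5.800=0.179 → t=0.699; u2·a0=0.5151·5.800=2.988; a1+a2=2.321 < 2.988 ≤ a1+…+a3=3.126 → R3 fires; X=0 C=3 E=0 Y=13 Q=6
Draw 14: a1=2.743, a2=0.000, a3=0.000, a4=0.000, a5=3.438, a0=6.181; τ=−ln(0.2095)/6.181=0.253 → t=0.952 > T=0.83: stop.
Read off Y at T=0.83: 13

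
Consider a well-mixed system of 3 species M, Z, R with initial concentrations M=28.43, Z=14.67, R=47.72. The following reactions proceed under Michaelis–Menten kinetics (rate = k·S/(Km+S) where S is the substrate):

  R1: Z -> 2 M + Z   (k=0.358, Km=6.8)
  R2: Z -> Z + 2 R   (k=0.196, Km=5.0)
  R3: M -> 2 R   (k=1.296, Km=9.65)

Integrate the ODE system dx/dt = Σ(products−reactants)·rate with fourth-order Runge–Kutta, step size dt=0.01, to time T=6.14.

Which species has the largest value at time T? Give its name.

Dominant species at T: R

RK4 with dt=0.01: 614 steps to T=6.14. Trajectory (selected grid times):
t=0.00: M=28.43 Z=14.67 R=47.72
t=0.68: M=28.11 Z=14.67 R=49.23
t=1.36: M=27.78 Z=14.67 R=50.74
t=2.05: M=27.46 Z=14.67 R=52.27
t=2.73: M=27.14 Z=14.67 R=53.77
t=3.41: M=26.82 Z=14.67 R=55.27
t=4.09: M=26.51 Z=14.67 R=56.76
t=4.78: M=26.19 Z=14.67 R=58.27
t=5.46: M=25.88 Z=14.67 R=59.76
t=6.14: M=25.57 Z=14.67 R=61.24
At T=6.14: M=25.57 Z=14.67 R=61.24; the largest is R.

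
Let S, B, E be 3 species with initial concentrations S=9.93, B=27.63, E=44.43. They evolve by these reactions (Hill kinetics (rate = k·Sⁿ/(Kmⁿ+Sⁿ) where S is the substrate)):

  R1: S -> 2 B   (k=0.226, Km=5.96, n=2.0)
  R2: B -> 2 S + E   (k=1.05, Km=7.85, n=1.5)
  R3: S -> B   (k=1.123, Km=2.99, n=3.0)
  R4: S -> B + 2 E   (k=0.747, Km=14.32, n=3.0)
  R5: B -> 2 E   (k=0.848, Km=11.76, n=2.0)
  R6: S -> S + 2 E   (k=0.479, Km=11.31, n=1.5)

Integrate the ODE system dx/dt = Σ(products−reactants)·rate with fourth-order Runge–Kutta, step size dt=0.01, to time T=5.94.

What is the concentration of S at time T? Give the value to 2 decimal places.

S at T = 11.83

RK4 with dt=0.01: 594 steps to T=5.94. Trajectory (selected grid times):
t=0.00: S=9.93 B=27.63 E=44.43
t=0.66: S=10.17 B=27.62 E=46.52
t=1.32: S=10.41 B=27.63 E=48.63
t=1.98: S=10.64 B=27.64 E=50.76
t=2.64: S=10.85 B=27.67 E=52.91
t=3.30: S=11.06 B=27.70 E=55.07
t=3.96: S=11.27 B=27.74 E=57.25
t=4.62: S=11.46 B=27.79 E=59.45
t=5.28: S=11.65 B=27.85 E=61.66
t=5.94: S=11.83 B=27.91 E=63.89
Read off S at T=5.94: 11.83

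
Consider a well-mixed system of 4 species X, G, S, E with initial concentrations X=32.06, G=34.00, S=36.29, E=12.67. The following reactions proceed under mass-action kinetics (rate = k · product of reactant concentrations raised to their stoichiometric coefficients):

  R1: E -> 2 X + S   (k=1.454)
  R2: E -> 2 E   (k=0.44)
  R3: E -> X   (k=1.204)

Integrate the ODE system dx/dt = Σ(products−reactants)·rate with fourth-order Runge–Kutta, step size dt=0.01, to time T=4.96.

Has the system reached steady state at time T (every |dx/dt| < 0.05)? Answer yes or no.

Steady state at T: yes

RK4 with dt=0.01: 496 steps to T=4.96. Trajectory (selected grid times):
t=0.00: X=32.06 G=34.00 S=36.29 E=12.67
t=0.55: X=48.61 G=34.00 S=42.14 E=3.74
t=1.10: X=53.50 G=34.00 S=43.87 E=1.10
t=1.65: X=54.94 G=34.00 S=44.38 E=0.33
t=2.20: X=55.37 G=34.00 S=44.53 E=0.10
t=2.76: X=55.50 G=34.00 S=44.58 E=0.03
t=3.31: X=55.53 G=34.00 S=44.59 E=0.01
t=3.86: X=55.54 G=34.00 S=44.59 E=0.00
t=4.41: X=55.55 G=34.00 S=44.60 E=0.00
t=4.96: X=55.55 G=34.00 S=44.60 E=0.00
Rates at T: R1=0.0003, R2=0.0001, R3=0.0003
dx/dt at T (Σ net stoichiometry × rate): X=+0.0009, G=+0.0000, S=+0.0003, E=-0.0005
Largest |dx/dt| is |+0.0009| (X) < 0.05 → steady.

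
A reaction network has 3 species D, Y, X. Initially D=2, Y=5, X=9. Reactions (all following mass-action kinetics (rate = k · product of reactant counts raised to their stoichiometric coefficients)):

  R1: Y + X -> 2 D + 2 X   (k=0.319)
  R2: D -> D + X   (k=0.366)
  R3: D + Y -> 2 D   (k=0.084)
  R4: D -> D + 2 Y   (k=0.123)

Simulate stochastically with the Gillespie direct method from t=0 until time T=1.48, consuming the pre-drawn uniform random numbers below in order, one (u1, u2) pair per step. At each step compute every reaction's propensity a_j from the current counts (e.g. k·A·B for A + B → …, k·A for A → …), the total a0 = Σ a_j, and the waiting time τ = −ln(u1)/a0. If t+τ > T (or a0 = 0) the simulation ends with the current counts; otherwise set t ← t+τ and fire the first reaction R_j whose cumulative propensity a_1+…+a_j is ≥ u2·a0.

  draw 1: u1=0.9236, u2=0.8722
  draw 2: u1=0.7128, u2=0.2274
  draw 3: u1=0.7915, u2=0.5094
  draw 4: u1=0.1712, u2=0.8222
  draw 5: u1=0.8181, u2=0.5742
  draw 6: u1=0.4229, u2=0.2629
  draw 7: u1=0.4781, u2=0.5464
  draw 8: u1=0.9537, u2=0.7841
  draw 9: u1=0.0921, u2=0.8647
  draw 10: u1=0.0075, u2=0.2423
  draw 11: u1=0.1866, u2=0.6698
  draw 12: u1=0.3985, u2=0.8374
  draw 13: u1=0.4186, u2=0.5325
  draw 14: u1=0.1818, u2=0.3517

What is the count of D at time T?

D at T = 16

t=0.000: D=2 Y=5 X=9
Draw 1: a1=14.355, a2=0.732, a3=0.840, a4=0.246, a0=16.173; τ=−ln(0.9236)/16.173=0.005 → t=0.005; u2·a0=0.8722·16.173=14.106 ≤ a1=14.355 → R1 fires; D=4 Y=4 X=10
Draw 2: a1=12.760, a2=1.464, a3=1.344, a4=0.492, a0=16.060; τ=−ln(0.7128)/16.060=0.021 → t=0.026; u2·a0=0.2274·16.060=3.652 ≤ a1=12.760 → R1 fires; D=6 Y=3 X=11
Draw 3: a1=10.527, a2=2.196, a3=1.512, a4=0.738, a0=14.973; τ=−ln(0.7915)/14.973=0.016 → t=0.042; u2·a0=0.5094·14.973=7.627 ≤ a1=10.527 → R1 fires; D=8 Y=2 X=12
Draw 4: a1=7.656, a2=2.928, a3=1.344, a4=0.984, a0=12.912; τ=−ln(0.1712)/12.912=0.137 → t=0.178; u2·a0=0.8222·12.912=10.616; a1+a2=10.584 < 10.616 ≤ a1+…+a3=11.928 → R3 fires; D=9 Y=1 X=12
Draw 5: a1=3.828, a2=3.294, a3=0.756, a4=1.107, a0=8.985; τ=−ln(0.8181)/8.985=0.022 → t=0.201; u2·a0=0.5742·8.985=5.159; a1=3.828 < 5.159 ≤ a1+a2=7.122 → R2 fires; D=9 Y=1 X=13
Draw 6: a1=4.147, a2=3.294, a3=0.756, a4=1.107, a0=9.304; τ=−ln(0.4229)/9.304=0.092 → t=0.293; u2·a0=0.2629·9.304=2.446 ≤ a1=4.147 → R1 fires; D=11 Y=0 X=14
Draw 7: a1=0.000, a2=4.026, a3=0.000, a4=1.353, a0=5.379; τ=−ln(0.4781)/5.379=0.137 → t=0.430; u2·a0=0.5464·5.379=2.939; a1=0.000 < 2.939 ≤ a1+a2=4.026 → R2 fires; D=11 Y=0 X=15
Draw 8: a1=0.000, a2=4.026, a3=0.000, a4=1.353, a0=5.379; τ=−ln(0.9537)/5.379=0.009 → t=0.439; u2·a0=0.7841·5.379=4.218; a1+…+a3=4.026 < 4.218 ≤ a1+…+a4=5.379 → R4 fires; D=11 Y=2 X=15
Draw 9: a1=9.570, a2=4.026, a3=1.848, a4=1.353, a0=16.797; τ=−ln(0.0921)/16.797=0.142 → t=0.581; u2·a0=0.8647·16.797=14.524; a1+a2=13.596 < 14.524 ≤ a1+…+a3=15.444 → R3 fires; D=12 Y=1 X=15
Draw 10: a1=4.785, a2=4.392, a3=1.008, a4=1.476, a0=11.661; τ=−ln(0.0075)/11.661=0.420 → t=1.001; u2·a0=0.2423·11.661=2.825 ≤ a1=4.785 → R1 fires; D=14 Y=0 X=16
Draw 11: a1=0.000, a2=5.124, a3=0.000, a4=1.722, a0=6.846; τ=−ln(0.1866)/6.846=0.245 → t=1.246; u2·a0=0.6698·6.846=4.585; a1=0.000 < 4.585 ≤ a1+a2=5.124 → R2 fires; D=14 Y=0 X=17
Draw 12: a1=0.000, a2=5.124, a3=0.000, a4=1.722, a0=6.846; τ=−ln(0.3985)/6.846=0.134 → t=1.380; u2·a0=0.8374·6.846=5.733; a1+…+a3=5.124 < 5.733 ≤ a1+…+a4=6.846 → R4 fires; D=14 Y=2 X=17
Draw 13: a1=10.846, a2=5.124, a3=2.352, a4=1.722, a0=20.044; τ=−ln(0.4186)/20.044=0.043 → t=1.424; u2·a0=0.5325·20.044=10.673 ≤ a1=10.846 → R1 fires; D=16 Y=1 X=18
Draw 14: a1=5.742, a2=5.856, a3=1.344, a4=1.968, a0=14.910; τ=−ln(0.1818)/14.910=0.114 → t=1.538 > T=1.48: stop.
Read off D at T=1.48: 16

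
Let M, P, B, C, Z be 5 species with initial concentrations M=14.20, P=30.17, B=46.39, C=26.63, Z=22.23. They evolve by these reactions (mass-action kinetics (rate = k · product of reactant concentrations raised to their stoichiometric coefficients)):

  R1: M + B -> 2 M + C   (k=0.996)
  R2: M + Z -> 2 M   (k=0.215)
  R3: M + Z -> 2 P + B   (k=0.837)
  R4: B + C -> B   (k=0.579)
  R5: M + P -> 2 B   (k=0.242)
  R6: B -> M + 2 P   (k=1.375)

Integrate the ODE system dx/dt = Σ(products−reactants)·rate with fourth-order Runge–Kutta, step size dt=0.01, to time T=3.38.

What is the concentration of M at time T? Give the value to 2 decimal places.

RK4 with dt=0.01: 338 steps to T=3.38. Trajectory (selected grid times):
t=0.00: M=14.20 P=30.17 B=46.39 C=26.63 Z=22.23
t=0.38: M=141.28 P=0.00 B=0.00 C=120.40 Z=0.00
t=0.75: M=141.29 P=0.00 B=0.00 C=120.40 Z=0.00
t=1.13: M=141.29 P=0.00 B=0.00 C=120.40 Z=0.00
t=1.50: M=141.29 P=0.00 B=0.00 C=120.40 Z=0.00
t=1.88: M=141.29 P=0.00 B=0.00 C=120.40 Z=0.00
t=2.25: M=141.29 P=0.00 B=0.00 C=120.40 Z=0.00
t=2.63: M=141.29 P=0.00 B=0.00 C=120.40 Z=0.00
t=3.00: M=141.29 P=0.00 B=0.00 C=120.40 Z=0.00
t=3.38: M=141.29 P=0.00 B=0.00 C=120.40 Z=0.00
Read off M at T=3.38: 141.29

M at T = 141.29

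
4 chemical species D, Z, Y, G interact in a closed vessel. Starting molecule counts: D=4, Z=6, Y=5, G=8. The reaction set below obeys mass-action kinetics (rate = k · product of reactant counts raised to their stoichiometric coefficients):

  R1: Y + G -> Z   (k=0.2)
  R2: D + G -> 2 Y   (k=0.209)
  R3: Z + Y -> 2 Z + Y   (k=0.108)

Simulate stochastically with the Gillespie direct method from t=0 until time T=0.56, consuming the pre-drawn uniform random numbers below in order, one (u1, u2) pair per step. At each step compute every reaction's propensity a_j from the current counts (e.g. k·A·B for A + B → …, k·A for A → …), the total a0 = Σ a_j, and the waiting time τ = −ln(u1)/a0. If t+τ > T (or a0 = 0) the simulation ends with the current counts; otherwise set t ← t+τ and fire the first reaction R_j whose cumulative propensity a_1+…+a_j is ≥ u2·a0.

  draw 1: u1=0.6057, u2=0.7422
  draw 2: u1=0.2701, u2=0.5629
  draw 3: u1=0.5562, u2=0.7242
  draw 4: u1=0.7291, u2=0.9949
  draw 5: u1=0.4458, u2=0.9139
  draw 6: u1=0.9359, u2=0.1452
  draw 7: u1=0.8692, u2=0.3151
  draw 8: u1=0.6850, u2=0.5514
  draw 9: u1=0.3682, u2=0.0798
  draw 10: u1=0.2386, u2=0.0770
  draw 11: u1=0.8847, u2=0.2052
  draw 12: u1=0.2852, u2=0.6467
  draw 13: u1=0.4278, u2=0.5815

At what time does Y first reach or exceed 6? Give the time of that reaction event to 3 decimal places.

t=0.000: D=4 Z=6 Y=5 G=8
Draw 1: a1=8.000, a2=6.688, a3=3.240, a0=17.928; τ=−ln(0.6057)/17.928=0.028 → t=0.028; u2·a0=0.7422·17.928=13.306; a1=8.000 < 13.306 ≤ a1+a2=14.688 → R2 fires; D=3 Z=6 Y=7 G=7
Draw 2: a1=9.800, a2=4.389, a3=4.536, a0=18.725; τ=−ln(0.2701)/18.725=0.070 → t=0.098; u2·a0=0.5629·18.725=10.540; a1=9.800 < 10.540 ≤ a1+a2=14.189 → R2 fires; D=2 Z=6 Y=9 G=6
Draw 3: a1=10.800, a2=2.508, a3=5.832, a0=19.140; τ=−ln(0.5562)/19.140=0.031 → t=0.129; u2·a0=0.7242·19.140=13.861; a1+a2=13.308 < 13.861 ≤ a1+…+a3=19.140 → R3 fires; D=2 Z=7 Y=9 G=6
Draw 4: a1=10.800, a2=2.508, a3=6.804, a0=20.112; τ=−ln(0.7291)/20.112=0.016 → t=0.144; u2·a0=0.9949·20.112=20.009; a1+a2=13.308 < 20.009 ≤ a1+…+a3=20.112 → R3 fires; D=2 Z=8 Y=9 G=6
Draw 5: a1=10.800, a2=2.508, a3=7.776, a0=21.084; τ=−ln(0.4458)/21.084=0.038 → t=0.183; u2·a0=0.9139·21.084=19.269; a1+a2=13.308 < 19.269 ≤ a1+…+a3=21.084 → R3 fires; D=2 Z=9 Y=9 G=6
Draw 6: a1=10.800, a2=2.508, a3=8.748, a0=22.056; τ=−ln(0.9359)/22.056=0.003 → t=0.186; u2·a0=0.1452·22.056=3.203 ≤ a1=10.800 → R1 fires; D=2 Z=10 Y=8 G=5
Draw 7: a1=8.000, a2=2.090, a3=8.640, a0=18.730; τ=−ln(0.8692)/18.730=0.007 → t=0.193; u2·a0=0.3151·18.730=5.902 ≤ a1=8.000 → R1 fires; D=2 Z=11 Y=7 G=4
Draw 8: a1=5.600, a2=1.672, a3=8.316, a0=15.588; τ=−ln(0.6850)/15.588=0.024 → t=0.217; u2·a0=0.5514·15.588=8.595; a1+a2=7.272 < 8.595 ≤ a1+…+a3=15.588 → R3 fires; D=2 Z=12 Y=7 G=4
Draw 9: a1=5.600, a2=1.672, a3=9.072, a0=16.344; τ=−ln(0.3682)/16.344=0.061 → t=0.278; u2·a0=0.0798·16.344=1.304 ≤ a1=5.600 → R1 fires; D=2 Z=13 Y=6 G=3
Draw 10: a1=3.600, a2=1.254, a3=8.424, a0=13.278; τ=−ln(0.2386)/13.278=0.108 → t=0.386; u2·a0=0.0770·13.278=1.022 ≤ a1=3.600 → R1 fires; D=2 Z=14 Y=5 G=2
Draw 11: a1=2.000, a2=0.836, a3=7.560, a0=10.396; τ=−ln(0.8847)/10.396=0.012 → t=0.398; u2·a0=0.2052·10.396=2.133; a1=2.000 < 2.133 ≤ a1+a2=2.836 → R2 fires; D=1 Z=14 Y=7 G=1
Draw 12: a1=1.400, a2=0.209, a3=10.584, a0=12.193; τ=−ln(0.2852)/12.193=0.103 → t=0.501; u2·a0=0.6467·12.193=7.885; a1+a2=1.609 < 7.885 ≤ a1+…+a3=12.193 → R3 fires; D=1 Z=15 Y=7 G=1
Draw 13: a1=1.400, a2=0.209, a3=11.340, a0=12.949; τ=−ln(0.4278)/12.949=0.066 → t=0.567 > T=0.56: stop.
Y first becomes ≥ 6 when it reaches 7 at the event at t=0.028.

Threshold first reached at t = 0.028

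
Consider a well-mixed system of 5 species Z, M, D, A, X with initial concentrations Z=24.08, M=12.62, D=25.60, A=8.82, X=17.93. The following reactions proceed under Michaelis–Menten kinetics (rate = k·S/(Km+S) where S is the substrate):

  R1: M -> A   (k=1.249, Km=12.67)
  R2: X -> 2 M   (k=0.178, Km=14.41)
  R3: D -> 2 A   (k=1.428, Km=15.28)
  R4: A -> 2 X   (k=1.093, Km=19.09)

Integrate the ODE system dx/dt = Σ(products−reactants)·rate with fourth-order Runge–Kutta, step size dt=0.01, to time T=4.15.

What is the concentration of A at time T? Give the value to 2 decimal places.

RK4 with dt=0.01: 415 steps to T=4.15. Trajectory (selected grid times):
t=0.00: Z=24.08 M=12.62 D=25.60 A=8.82 X=17.93
t=0.46: Z=24.08 M=12.43 D=25.19 A=9.76 X=18.21
t=0.92: Z=24.08 M=12.23 D=24.78 A=10.68 X=18.52
t=1.38: Z=24.08 M=12.05 D=24.38 A=11.59 X=18.84
t=1.84: Z=24.08 M=11.86 D=23.97 A=12.48 X=19.18
t=2.31: Z=24.08 M=11.67 D=23.57 A=13.37 X=19.55
t=2.77: Z=24.08 M=11.49 D=23.17 A=14.23 X=19.93
t=3.23: Z=24.08 M=11.32 D=22.77 A=15.07 X=20.32
t=3.69: Z=24.08 M=11.14 D=22.38 A=15.90 X=20.72
t=4.15: Z=24.08 M=10.97 D=21.99 A=16.72 X=21.13
Read off A at T=4.15: 16.72

A at T = 16.72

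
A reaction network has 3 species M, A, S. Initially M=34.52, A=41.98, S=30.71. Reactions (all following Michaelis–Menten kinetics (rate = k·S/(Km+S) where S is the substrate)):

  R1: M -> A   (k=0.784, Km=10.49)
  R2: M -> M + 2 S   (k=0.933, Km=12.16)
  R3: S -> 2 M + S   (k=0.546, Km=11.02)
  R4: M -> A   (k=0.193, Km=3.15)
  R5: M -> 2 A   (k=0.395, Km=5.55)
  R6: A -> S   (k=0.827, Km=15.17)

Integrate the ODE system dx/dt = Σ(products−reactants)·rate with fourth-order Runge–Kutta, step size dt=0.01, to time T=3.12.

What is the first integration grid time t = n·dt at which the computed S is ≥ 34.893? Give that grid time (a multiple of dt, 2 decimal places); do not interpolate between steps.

RK4 with dt=0.01: 312 steps to T=3.12. Trajectory (selected grid times):
t=0.00: M=34.52 A=41.98 S=30.71
t=0.35: M=34.41 A=42.28 S=31.41
t=0.69: M=34.31 A=42.57 S=32.08
t=1.04: M=34.20 A=42.86 S=32.78
t=1.39: M=34.10 A=43.16 S=33.47
t=1.73: M=34.00 A=43.44 S=34.15
t=2.08: M=33.90 A=43.74 S=34.84
t=2.10: M=33.89 A=43.76 S=34.88
t=2.11: M=33.89 A=43.76 S=34.90
t=2.43: M=33.80 A=44.03 S=35.54
t=2.77: M=33.70 A=44.32 S=36.22
t=3.12: M=33.61 A=44.61 S=36.91
S(2.10)=34.884 < 34.893 but S(2.11)=34.903 ≥ 34.893, so the first grid time is t=2.11.

Threshold first reached at t = 2.11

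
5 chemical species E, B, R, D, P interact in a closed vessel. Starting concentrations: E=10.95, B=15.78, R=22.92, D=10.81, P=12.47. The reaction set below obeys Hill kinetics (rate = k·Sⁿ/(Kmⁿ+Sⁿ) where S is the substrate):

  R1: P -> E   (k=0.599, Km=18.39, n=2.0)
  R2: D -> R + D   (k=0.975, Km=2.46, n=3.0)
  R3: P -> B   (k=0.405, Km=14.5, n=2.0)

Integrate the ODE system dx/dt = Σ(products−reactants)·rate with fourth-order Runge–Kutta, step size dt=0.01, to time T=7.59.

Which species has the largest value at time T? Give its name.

Dominant species at T: R

RK4 with dt=0.01: 759 steps to T=7.59. Trajectory (selected grid times):
t=0.00: E=10.95 B=15.78 R=22.92 D=10.81 P=12.47
t=0.84: E=11.11 B=15.92 R=23.73 D=10.81 P=12.17
t=1.69: E=11.26 B=16.06 R=24.55 D=10.81 P=11.88
t=2.53: E=11.40 B=16.20 R=25.36 D=10.81 P=11.60
t=3.37: E=11.54 B=16.33 R=26.17 D=10.81 P=11.33
t=4.22: E=11.68 B=16.46 R=26.99 D=10.81 P=11.06
t=5.06: E=11.81 B=16.58 R=27.80 D=10.81 P=10.81
t=5.90: E=11.94 B=16.70 R=28.61 D=10.81 P=10.56
t=6.75: E=12.06 B=16.82 R=29.42 D=10.81 P=10.32
t=7.59: E=12.18 B=16.93 R=30.23 D=10.81 P=10.09
At T=7.59: E=12.18 B=16.93 R=30.23 D=10.81 P=10.09; the largest is R.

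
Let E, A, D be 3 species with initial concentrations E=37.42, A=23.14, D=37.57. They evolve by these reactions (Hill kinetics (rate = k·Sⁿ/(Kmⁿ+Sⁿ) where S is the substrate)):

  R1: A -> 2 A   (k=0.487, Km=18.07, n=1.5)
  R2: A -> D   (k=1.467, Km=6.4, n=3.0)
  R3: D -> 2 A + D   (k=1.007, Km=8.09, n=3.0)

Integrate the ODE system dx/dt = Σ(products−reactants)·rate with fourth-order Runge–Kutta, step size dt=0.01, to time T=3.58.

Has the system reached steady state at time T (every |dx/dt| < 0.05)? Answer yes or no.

Steady state at T: no

RK4 with dt=0.01: 358 steps to T=3.58. Trajectory (selected grid times):
t=0.00: E=37.42 A=23.14 D=37.57
t=0.40: E=37.42 A=23.48 D=38.14
t=0.80: E=37.42 A=23.82 D=38.72
t=1.19: E=37.42 A=24.15 D=39.28
t=1.59: E=37.42 A=24.49 D=39.86
t=1.99: E=37.42 A=24.83 D=40.43
t=2.39: E=37.42 A=25.18 D=41.01
t=2.78: E=37.42 A=25.51 D=41.57
t=3.18: E=37.42 A=25.86 D=42.15
t=3.58: E=37.42 A=26.20 D=42.73
Rates at T: R1=0.3097, R2=1.4459, R3=1.0002
dx/dt at T (Σ net stoichiometry × rate): E=+0.0000, A=+0.8641, D=+1.4459
Largest |dx/dt| is |+1.4459| (D) ≥ 0.05 → not steady.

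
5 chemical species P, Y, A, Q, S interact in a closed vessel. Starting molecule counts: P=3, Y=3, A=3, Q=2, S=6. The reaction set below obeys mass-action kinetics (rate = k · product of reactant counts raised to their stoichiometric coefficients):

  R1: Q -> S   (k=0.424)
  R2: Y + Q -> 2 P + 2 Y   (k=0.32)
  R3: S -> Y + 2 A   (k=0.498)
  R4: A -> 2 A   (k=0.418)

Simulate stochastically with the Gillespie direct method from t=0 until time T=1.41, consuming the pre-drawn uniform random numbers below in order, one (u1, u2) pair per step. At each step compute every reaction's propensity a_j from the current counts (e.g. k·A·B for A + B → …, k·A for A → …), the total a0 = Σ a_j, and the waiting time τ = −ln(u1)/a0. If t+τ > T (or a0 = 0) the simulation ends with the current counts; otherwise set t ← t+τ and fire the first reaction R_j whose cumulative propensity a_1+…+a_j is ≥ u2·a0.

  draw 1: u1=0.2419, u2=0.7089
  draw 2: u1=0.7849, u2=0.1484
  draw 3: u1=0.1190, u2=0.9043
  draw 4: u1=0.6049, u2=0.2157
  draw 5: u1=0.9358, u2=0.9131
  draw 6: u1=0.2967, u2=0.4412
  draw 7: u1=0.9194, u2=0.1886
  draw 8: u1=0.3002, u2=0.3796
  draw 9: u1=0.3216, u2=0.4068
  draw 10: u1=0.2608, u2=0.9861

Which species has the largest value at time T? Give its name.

t=0.000: P=3 Y=3 A=3 Q=2 S=6
Draw 1: a1=0.848, a2=1.920, a3=2.988, a4=1.254, a0=7.010; τ=−ln(0.2419)/7.010=0.202 → t=0.202; u2·a0=0.7089·7.010=4.969; a1+a2=2.768 < 4.969 ≤ a1+…+a3=5.756 → R3 fires; P=3 Y=4 A=5 Q=2 S=5
Draw 2: a1=0.848, a2=2.560, a3=2.490, a4=2.090, a0=7.988; τ=−ln(0.7849)/7.988=0.030 → t=0.233; u2·a0=0.1484·7.988=1.185; a1=0.848 < 1.185 ≤ a1+a2=3.408 → R2 fires; P=5 Y=5 A=5 Q=1 S=5
Draw 3: a1=0.424, a2=1.600, a3=2.490, a4=2.090, a0=6.604; τ=−ln(0.1190)/6.604=0.322 → t=0.555; u2·a0=0.9043·6.604=5.972; a1+…+a3=4.514 < 5.972 ≤ a1+…+a4=6.604 → R4 fires; P=5 Y=5 A=6 Q=1 S=5
Draw 4: a1=0.424, a2=1.600, a3=2.490, a4=2.508, a0=7.022; τ=−ln(0.6049)/7.022=0.072 → t=0.627; u2·a0=0.2157·7.022=1.515; a1=0.424 < 1.515 ≤ a1+a2=2.024 → R2 fires; P=7 Y=6 A=6 Q=0 S=5
Draw 5: a1=0.000, a2=0.000, a3=2.490, a4=2.508, a0=4.998; τ=−ln(0.9358)/4.998=0.013 → t=0.640; u2·a0=0.9131·4.998=4.564; a1+…+a3=2.490 < 4.564 ≤ a1+…+a4=4.998 → R4 fires; P=7 Y=6 A=7 Q=0 S=5
Draw 6: a1=0.000, a2=0.000, a3=2.490, a4=2.926, a0=5.416; τ=−ln(0.2967)/5.416=0.224 → t=0.864; u2·a0=0.4412·5.416=2.390; a1+a2=0.000 < 2.390 ≤ a1+…+a3=2.490 → R3 fires; P=7 Y=7 A=9 Q=0 S=4
Draw 7: a1=0.000, a2=0.000, a3=1.992, a4=3.762, a0=5.754; τ=−ln(0.9194)/5.754=0.015 → t=0.879; u2·a0=0.1886·5.754=1.085; a1+a2=0.000 < 1.085 ≤ a1+…+a3=1.992 → R3 fires; P=7 Y=8 A=11 Q=0 S=3
Draw 8: a1=0.000, a2=0.000, a3=1.494, a4=4.598, a0=6.092; τ=−ln(0.3002)/6.092=0.198 → t=1.076; u2·a0=0.3796·6.092=2.313; a1+…+a3=1.494 < 2.313 ≤ a1+…+a4=6.092 → R4 fires; P=7 Y=8 A=12 Q=0 S=3
Draw 9: a1=0.000, a2=0.000, a3=1.494, a4=5.016, a0=6.510; τ=−ln(0.3216)/6.510=0.174 → t=1.251; u2·a0=0.4068·6.510=2.648; a1+…+a3=1.494 < 2.648 ≤ a1+…+a4=6.510 → R4 fires; P=7 Y=8 A=13 Q=0 S=3
Draw 10: a1=0.000, a2=0.000, a3=1.494, a4=5.434, a0=6.928; τ=−ln(0.2608)/6.928=0.194 → t=1.445 > T=1.41: stop.
At T=1.41: P=7 Y=8 A=13 Q=0 S=3; the largest is A.

Dominant species at T: A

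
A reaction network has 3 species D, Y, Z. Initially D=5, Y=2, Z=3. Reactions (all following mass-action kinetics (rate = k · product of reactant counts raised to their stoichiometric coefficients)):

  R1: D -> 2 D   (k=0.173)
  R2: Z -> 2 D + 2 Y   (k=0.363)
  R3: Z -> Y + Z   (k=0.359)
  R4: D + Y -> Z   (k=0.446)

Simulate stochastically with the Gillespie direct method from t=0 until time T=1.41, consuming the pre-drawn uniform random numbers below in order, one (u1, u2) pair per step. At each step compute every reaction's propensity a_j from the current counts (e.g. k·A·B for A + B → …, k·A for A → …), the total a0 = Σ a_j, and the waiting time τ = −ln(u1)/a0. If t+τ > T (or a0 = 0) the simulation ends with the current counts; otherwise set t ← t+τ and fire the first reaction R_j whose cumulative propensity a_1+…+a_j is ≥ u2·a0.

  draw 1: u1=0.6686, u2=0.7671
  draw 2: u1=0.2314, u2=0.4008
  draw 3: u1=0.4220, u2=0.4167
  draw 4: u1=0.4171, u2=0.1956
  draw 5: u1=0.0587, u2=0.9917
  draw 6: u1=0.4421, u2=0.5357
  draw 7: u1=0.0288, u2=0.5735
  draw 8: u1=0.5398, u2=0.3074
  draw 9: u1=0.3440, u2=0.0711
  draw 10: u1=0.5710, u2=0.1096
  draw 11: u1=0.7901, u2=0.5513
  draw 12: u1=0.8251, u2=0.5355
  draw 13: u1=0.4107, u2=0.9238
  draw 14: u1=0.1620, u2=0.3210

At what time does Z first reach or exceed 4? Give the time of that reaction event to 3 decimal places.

t=0.000: D=5 Y=2 Z=3
Draw 1: a1=0.865, a2=1.089, a3=1.077, a4=4.460, a0=7.491; τ=−ln(0.6686)/7.491=0.054 → t=0.054; u2·a0=0.7671·7.491=5.746; a1+…+a3=3.031 < 5.746 ≤ a1+…+a4=7.491 → R4 fires; D=4 Y=1 Z=4
Draw 2: a1=0.692, a2=1.452, a3=1.436, a4=1.784, a0=5.364; τ=−ln(0.2314)/5.364=0.273 → t=0.327; u2·a0=0.4008·5.364=2.150; a1+a2=2.144 < 2.150 ≤ a1+…+a3=3.580 → R3 fires; D=4 Y=2 Z=4
Draw 3: a1=0.692, a2=1.452, a3=1.436, a4=3.568, a0=7.148; τ=−ln(0.4220)/7.148=0.121 → t=0.447; u2·a0=0.4167·7.148=2.979; a1+a2=2.144 < 2.979 ≤ a1+…+a3=3.580 → R3 fires; D=4 Y=3 Z=4
Draw 4: a1=0.692, a2=1.452, a3=1.436, a4=5.352, a0=8.932; τ=−ln(0.4171)/8.932=0.098 → t=0.545; u2·a0=0.1956·8.932=1.747; a1=0.692 < 1.747 ≤ a1+a2=2.144 → R2 fires; D=6 Y=5 Z=3
Draw 5: a1=1.038, a2=1.089, a3=1.077, a4=13.380, a0=16.584; τ=−ln(0.0587)/16.584=0.171 → t=0.716; u2·a0=0.9917·16.584=16.446; a1+…+a3=3.204 < 16.446 ≤ a1+…+a4=16.584 → R4 fires; D=5 Y=4 Z=4
Draw 6: a1=0.865, a2=1.452, a3=1.436, a4=8.920, a0=12.673; τ=−ln(0.4421)/12.673=0.064 → t=0.781; u2·a0=0.5357·12.673=6.789; a1+…+a3=3.753 < 6.789 ≤ a1+…+a4=12.673 → R4 fires; D=4 Y=3 Z=5
Draw 7: a1=0.692, a2=1.815, a3=1.795, a4=5.352, a0=9.654; τ=−ln(0.0288)/9.654=0.367 → t=1.148; u2·a0=0.5735·9.654=5.537; a1+…+a3=4.302 < 5.537 ≤ a1+…+a4=9.654 → R4 fires; D=3 Y=2 Z=6
Draw 8: a1=0.519, a2=2.178, a3=2.154, a4=2.676, a0=7.527; τ=−ln(0.5398)/7.527=0.082 → t=1.230; u2·a0=0.3074·7.527=2.314; a1=0.519 < 2.314 ≤ a1+a2=2.697 → R2 fires; D=5 Y=4 Z=5
Draw 9: a1=0.865, a2=1.815, a3=1.795, a4=8.920, a0=13.395; τ=−ln(0.3440)/13.395=0.080 → t=1.310; u2·a0=0.0711·13.395=0.952; a1=0.865 < 0.952 ≤ a1+a2=2.680 → R2 fires; D=7 Y=6 Z=4
Draw 10: a1=1.211, a2=1.452, a3=1.436, a4=18.732, a0=22.831; τ=−ln(0.5710)/22.831=0.025 → t=1.334; u2·a0=0.1096·22.831=2.502; a1=1.211 < 2.502 ≤ a1+a2=2.663 → R2 fires; D=9 Y=8 Z=3
Draw 11: a1=1.557, a2=1.089, a3=1.077, a4=32.112, a0=35.835; τ=−ln(0.7901)/35.835=0.007 → t=1.341; u2·a0=0.5513·35.835=19.756; a1+…+a3=3.723 < 19.756 ≤ a1+…+a4=35.835 → R4 fires; D=8 Y=7 Z=4
Draw 12: a1=1.384, a2=1.452, a3=1.436, a4=24.976, a0=29.248; τ=−ln(0.8251)/29.248=0.007 → t=1.347; u2·a0=0.5355·29.248=15.662; a1+…+a3=4.272 < 15.662 ≤ a1+…+a4=29.248 → R4 fires; D=7 Y=6 Z=5
Draw 13: a1=1.211, a2=1.815, a3=1.795, a4=18.732, a0=23.553; τ=−ln(0.4107)/23.553=0.038 → t=1.385; u2·a0=0.9238·23.553=21.758; a1+…+a3=4.821 < 21.758 ≤ a1+…+a4=23.553 → R4 fires; D=6 Y=5 Z=6
Draw 14: a1=1.038, a2=2.178, a3=2.154, a4=13.380, a0=18.750; τ=−ln(0.1620)/18.750=0.097 → t=1.482 > T=1.41: stop.
Z first becomes ≥ 4 when it reaches 4 at the event at t=0.054.

Threshold first reached at t = 0.054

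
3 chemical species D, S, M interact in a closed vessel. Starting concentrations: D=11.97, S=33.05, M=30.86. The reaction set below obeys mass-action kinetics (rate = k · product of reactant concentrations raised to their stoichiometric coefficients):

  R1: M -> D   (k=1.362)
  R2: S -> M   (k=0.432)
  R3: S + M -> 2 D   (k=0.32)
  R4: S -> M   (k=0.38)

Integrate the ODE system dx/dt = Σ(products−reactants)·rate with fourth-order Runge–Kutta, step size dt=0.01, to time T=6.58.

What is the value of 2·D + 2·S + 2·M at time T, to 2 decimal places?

Check how each reaction changes W = 2·D + 2·S + 2·M (weight of products minus weight of reactants):
R1: M -> D: (2·1) − (2·1) = 2 − 2 = 0
R2: S -> M: (2·1) − (2·1) = 2 − 2 = 0
R3: S + M -> 2 D: (2·2) − (2·1 + 2·1) = 4 − 4 = 0
R4: S -> M: (2·1) − (2·1) = 2 − 2 = 0
Every reaction leaves W unchanged, so W is conserved and no simulation is needed: W(T) = W(0) = 2·11.97 + 2·33.05 + 2·30.86 = 151.76

Value at T = 151.76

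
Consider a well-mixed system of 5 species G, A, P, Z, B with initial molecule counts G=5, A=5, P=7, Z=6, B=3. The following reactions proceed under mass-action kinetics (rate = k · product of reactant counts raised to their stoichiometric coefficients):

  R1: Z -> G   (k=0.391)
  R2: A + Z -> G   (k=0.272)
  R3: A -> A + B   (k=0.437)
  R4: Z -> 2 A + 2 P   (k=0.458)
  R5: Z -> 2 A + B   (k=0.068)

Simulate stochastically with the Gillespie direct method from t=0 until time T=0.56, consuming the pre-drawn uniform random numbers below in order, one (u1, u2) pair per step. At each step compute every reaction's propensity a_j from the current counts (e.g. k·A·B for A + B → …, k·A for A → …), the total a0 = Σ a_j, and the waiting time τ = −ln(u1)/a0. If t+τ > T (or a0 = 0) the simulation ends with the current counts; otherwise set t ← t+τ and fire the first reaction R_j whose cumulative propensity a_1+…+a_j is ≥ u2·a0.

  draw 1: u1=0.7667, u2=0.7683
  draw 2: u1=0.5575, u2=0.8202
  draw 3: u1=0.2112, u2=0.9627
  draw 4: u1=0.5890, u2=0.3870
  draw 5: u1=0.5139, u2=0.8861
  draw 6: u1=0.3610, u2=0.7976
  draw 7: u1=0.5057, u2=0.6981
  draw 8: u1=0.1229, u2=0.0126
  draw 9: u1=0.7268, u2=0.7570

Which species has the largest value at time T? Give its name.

t=0.000: G=5 A=5 P=7 Z=6 B=3
Draw 1: a1=2.346, a2=8.160, a3=2.185, a4=2.748, a5=0.408, a0=15.847; τ=−ln(0.7667)/15.847=0.017 → t=0.017; u2·a0=0.7683·15.847=12.175; a1+a2=10.506 < 12.175 ≤ a1+…+a3=12.691 → R3 fires; G=5 A=5 P=7 Z=6 B=4
Draw 2: a1=2.346, a2=8.160, a3=2.185, a4=2.748, a5=0.408, a0=15.847; τ=−ln(0.5575)/15.847=0.037 → t=0.054; u2·a0=0.8202·15.847=12.998; a1+…+a3=12.691 < 12.998 ≤ a1+…+a4=15.439 → R4 fires; G=5 A=7 P=9 Z=5 B=4
Draw 3: a1=1.955, a2=9.520, a3=3.059, a4=2.290, a5=0.340, a0=17.164; τ=−ln(0.2112)/17.164=0.091 → t=0.144; u2·a0=0.9627·17.164=16.524; a1+…+a3=14.534 < 16.524 ≤ a1+…+a4=16.824 → R4 fires; G=5 A=9 P=11 Z=4 B=4
Draw 4: a1=1.564, a2=9.792, a3=3.933, a4=1.832, a5=0.272, a0=17.393; τ=−ln(0.5890)/17.393=0.030 → t=0.175; u2·a0=0.3870·17.393=6.731; a1=1.564 < 6.731 ≤ a1+a2=11.356 → R2 fires; G=6 A=8 P=11 Z=3 B=4
Draw 5: a1=1.173, a2=6.528, a3=3.496, a4=1.374, a5=0.204, a0=12.775; τ=−ln(0.5139)/12.775=0.052 → t=0.227; u2·a0=0.8861·12.775=11.320; a1+…+a3=11.197 < 11.320 ≤ a1+…+a4=12.571 → R4 fires; G=6 A=10 P=13 Z=2 B=4
Draw 6: a1=0.782, a2=5.440, a3=4.370, a4=0.916, a5=0.136, a0=11.644; τ=−ln(0.3610)/11.644=0.088 → t=0.314; u2·a0=0.7976·11.644=9.287; a1+a2=6.222 < 9.287 ≤ a1+…+a3=10.592 → R3 fires; G=6 A=10 P=13 Z=2 B=5
Draw 7: a1=0.782, a2=5.440, a3=4.370, a4=0.916, a5=0.136, a0=11.644; τ=−ln(0.5057)/11.644=0.059 → t=0.373; u2·a0=0.6981·11.644=8.129; a1+a2=6.222 < 8.129 ≤ a1+…+a3=10.592 → R3 fires; G=6 A=10 P=13 Z=2 B=6
Draw 8: a1=0.782, a2=5.440, a3=4.370, a4=0.916, a5=0.136, a0=11.644; τ=−ln(0.1229)/11.644=0.180 → t=0.553; u2·a0=0.0126·11.644=0.147 ≤ a1=0.782 → R1 fires; G=7 A=10 P=13 Z=1 B=6
Draw 9: a1=0.391, a2=2.720, a3=4.370, a4=0.458, a5=0.068, a0=8.007; τ=−ln(0.7268)/8.007=0.040 → t=0.593 > T=0.56: stop.
At T=0.56: G=7 A=10 P=13 Z=1 B=6; the largest is P.

Dominant species at T: P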